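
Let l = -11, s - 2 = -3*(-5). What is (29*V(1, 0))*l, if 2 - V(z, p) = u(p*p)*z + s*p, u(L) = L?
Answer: -638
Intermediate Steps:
s = 17 (s = 2 - 3*(-5) = 2 + 15 = 17)
V(z, p) = 2 - 17*p - z*p² (V(z, p) = 2 - ((p*p)*z + 17*p) = 2 - (p²*z + 17*p) = 2 - (z*p² + 17*p) = 2 - (17*p + z*p²) = 2 + (-17*p - z*p²) = 2 - 17*p - z*p²)
(29*V(1, 0))*l = (29*(2 - 17*0 - 1*1*0²))*(-11) = (29*(2 + 0 - 1*1*0))*(-11) = (29*(2 + 0 + 0))*(-11) = (29*2)*(-11) = 58*(-11) = -638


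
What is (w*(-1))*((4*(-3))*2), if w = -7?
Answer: -168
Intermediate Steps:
(w*(-1))*((4*(-3))*2) = (-7*(-1))*((4*(-3))*2) = 7*(-12*2) = 7*(-24) = -168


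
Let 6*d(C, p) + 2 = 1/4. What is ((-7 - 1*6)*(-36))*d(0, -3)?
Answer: -273/2 ≈ -136.50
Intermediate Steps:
d(C, p) = -7/24 (d(C, p) = -⅓ + (⅙)/4 = -⅓ + (⅙)*(¼) = -⅓ + 1/24 = -7/24)
((-7 - 1*6)*(-36))*d(0, -3) = ((-7 - 1*6)*(-36))*(-7/24) = ((-7 - 6)*(-36))*(-7/24) = -13*(-36)*(-7/24) = 468*(-7/24) = -273/2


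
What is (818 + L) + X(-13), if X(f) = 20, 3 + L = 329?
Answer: 1164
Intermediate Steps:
L = 326 (L = -3 + 329 = 326)
(818 + L) + X(-13) = (818 + 326) + 20 = 1144 + 20 = 1164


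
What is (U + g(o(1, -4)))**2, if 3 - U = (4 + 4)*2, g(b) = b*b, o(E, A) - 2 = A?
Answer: 81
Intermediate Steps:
o(E, A) = 2 + A
g(b) = b**2
U = -13 (U = 3 - (4 + 4)*2 = 3 - 8*2 = 3 - 1*16 = 3 - 16 = -13)
(U + g(o(1, -4)))**2 = (-13 + (2 - 4)**2)**2 = (-13 + (-2)**2)**2 = (-13 + 4)**2 = (-9)**2 = 81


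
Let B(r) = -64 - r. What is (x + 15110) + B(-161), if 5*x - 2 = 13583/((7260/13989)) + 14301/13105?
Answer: 648303589533/31714100 ≈ 20442.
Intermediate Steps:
x = 166027270833/31714100 (x = ⅖ + (13583/((7260/13989)) + 14301/13105)/5 = ⅖ + (13583/((7260*(1/13989))) + 14301*(1/13105))/5 = ⅖ + (13583/(2420/4663) + 14301/13105)/5 = ⅖ + (13583*(4663/2420) + 14301/13105)/5 = ⅖ + (63337529/2420 + 14301/13105)/5 = ⅖ + (⅕)*(166014585193/6342820) = ⅖ + 166014585193/31714100 = 166027270833/31714100 ≈ 5235.1)
(x + 15110) + B(-161) = (166027270833/31714100 + 15110) + (-64 - 1*(-161)) = 645227321833/31714100 + (-64 + 161) = 645227321833/31714100 + 97 = 648303589533/31714100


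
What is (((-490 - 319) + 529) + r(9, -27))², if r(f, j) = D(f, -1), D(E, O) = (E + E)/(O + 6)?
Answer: 1909924/25 ≈ 76397.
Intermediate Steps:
D(E, O) = 2*E/(6 + O) (D(E, O) = (2*E)/(6 + O) = 2*E/(6 + O))
r(f, j) = 2*f/5 (r(f, j) = 2*f/(6 - 1) = 2*f/5)
(((-490 - 319) + 529) + r(9, -27))² = (((-490 - 319) + 529) + (⅖)*9)² = ((-809 + 529) + 18/5)² = (-280 + 18/5)² = (-1382/5)² = 1909924/25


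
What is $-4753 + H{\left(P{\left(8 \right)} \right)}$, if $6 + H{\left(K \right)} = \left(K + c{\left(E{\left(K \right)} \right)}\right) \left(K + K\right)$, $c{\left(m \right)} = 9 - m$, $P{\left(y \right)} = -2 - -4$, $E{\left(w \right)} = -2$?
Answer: $-4707$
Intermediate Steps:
$P{\left(y \right)} = 2$ ($P{\left(y \right)} = -2 + 4 = 2$)
$H{\left(K \right)} = -6 + 2 K \left(11 + K\right)$ ($H{\left(K \right)} = -6 + \left(K + \left(9 - -2\right)\right) \left(K + K\right) = -6 + \left(K + \left(9 + 2\right)\right) 2 K = -6 + \left(K + 11\right) 2 K = -6 + \left(11 + K\right) 2 K = -6 + 2 K \left(11 + K\right)$)
$-4753 + H{\left(P{\left(8 \right)} \right)} = -4753 + \left(-6 + 2 \cdot 2^{2} + 22 \cdot 2\right) = -4753 + \left(-6 + 2 \cdot 4 + 44\right) = -4753 + \left(-6 + 8 + 44\right) = -4753 + 46 = -4707$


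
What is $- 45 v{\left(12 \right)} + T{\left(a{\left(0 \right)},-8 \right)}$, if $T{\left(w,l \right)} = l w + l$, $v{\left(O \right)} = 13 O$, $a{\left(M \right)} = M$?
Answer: $-7028$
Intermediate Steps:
$T{\left(w,l \right)} = l + l w$
$- 45 v{\left(12 \right)} + T{\left(a{\left(0 \right)},-8 \right)} = - 45 \cdot 13 \cdot 12 - 8 \left(1 + 0\right) = \left(-45\right) 156 - 8 = -7020 - 8 = -7028$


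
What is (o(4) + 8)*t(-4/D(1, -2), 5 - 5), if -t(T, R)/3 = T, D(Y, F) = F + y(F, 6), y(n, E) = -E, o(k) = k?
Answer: -18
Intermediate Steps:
D(Y, F) = -6 + F (D(Y, F) = F - 1*6 = F - 6 = -6 + F)
t(T, R) = -3*T
(o(4) + 8)*t(-4/D(1, -2), 5 - 5) = (4 + 8)*(-(-12)/(-6 - 2)) = 12*(-(-12)/(-8)) = 12*(-(-12)*(-1)/8) = 12*(-3*1/2) = 12*(-3/2) = -18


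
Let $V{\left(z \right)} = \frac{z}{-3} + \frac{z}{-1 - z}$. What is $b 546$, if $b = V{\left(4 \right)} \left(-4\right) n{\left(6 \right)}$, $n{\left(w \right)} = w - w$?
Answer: $0$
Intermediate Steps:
$V{\left(z \right)} = - \frac{z}{3} + \frac{z}{-1 - z}$ ($V{\left(z \right)} = z \left(- \frac{1}{3}\right) + \frac{z}{-1 - z} = - \frac{z}{3} + \frac{z}{-1 - z}$)
$n{\left(w \right)} = 0$
$b = 0$ ($b = \left(-1\right) 4 \frac{1}{3 + 3 \cdot 4} \left(4 + 4\right) \left(-4\right) 0 = \left(-1\right) 4 \frac{1}{3 + 12} \cdot 8 \left(-4\right) 0 = \left(-1\right) 4 \cdot \frac{1}{15} \cdot 8 \left(-4\right) 0 = \left(- \frac{32}{15}\right) \left(-4\right) 0 = \frac{128}{15} \cdot 0 = 0$)
$b 546 = 0 \cdot 546 = 0$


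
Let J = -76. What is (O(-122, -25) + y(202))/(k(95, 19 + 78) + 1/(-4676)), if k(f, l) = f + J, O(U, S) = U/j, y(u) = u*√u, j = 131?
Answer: -570472/11638433 + 944552*√202/88843 ≈ 151.06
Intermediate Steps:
y(u) = u^(3/2)
O(U, S) = U/131
k(f, l) = -76 + f (k(f, l) = f - 76 = -76 + f)
(O(-122, -25) + y(202))/(k(95, 19 + 78) + 1/(-4676)) = ((1/131)*(-122) + 202^(3/2))/((-76 + 95) + 1/(-4676)) = (-122/131 + 202*√202)/(19 - 1/4676) = (-122/131 + 202*√202)/(88843/4676) = (-122/131 + 202*√202)*(4676/88843) = -570472/11638433 + 944552*√202/88843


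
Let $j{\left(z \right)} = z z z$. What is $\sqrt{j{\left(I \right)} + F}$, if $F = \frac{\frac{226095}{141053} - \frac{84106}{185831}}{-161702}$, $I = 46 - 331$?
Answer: $\frac{i \sqrt{415878382064489715341871269397313816322}}{4238536064993186} \approx 4811.4 i$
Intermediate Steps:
$I = -285$
$j{\left(z \right)} = z^{3}$ ($j{\left(z \right)} = z^{2} z = z^{3}$)
$F = - \frac{30152056327}{4238536064993186}$ ($F = \left(226095 \cdot \frac{1}{141053} - \frac{84106}{185831}\right) \left(- \frac{1}{161702}\right) = \left(\frac{226095}{141053} - \frac{84106}{185831}\right) \left(- \frac{1}{161702}\right) = \frac{30152056327}{26212020043} \left(- \frac{1}{161702}\right) = - \frac{30152056327}{4238536064993186} \approx -7.1138 \cdot 10^{-6}$)
$\sqrt{j{\left(I \right)} + F} = \sqrt{\left(-285\right)^{3} - \frac{30152056327}{4238536064993186}} = \sqrt{-23149125 - \frac{30152056327}{4238536064993186}} = \sqrt{- \frac{98118401185565538918577}{4238536064993186}} = \frac{i \sqrt{415878382064489715341871269397313816322}}{4238536064993186}$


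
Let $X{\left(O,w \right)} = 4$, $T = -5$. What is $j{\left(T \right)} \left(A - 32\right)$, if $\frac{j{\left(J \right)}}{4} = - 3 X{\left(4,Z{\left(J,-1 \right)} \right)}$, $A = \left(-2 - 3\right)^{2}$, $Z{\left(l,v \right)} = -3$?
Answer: $336$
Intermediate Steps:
$A = 25$ ($A = \left(-5\right)^{2} = 25$)
$j{\left(J \right)} = -48$ ($j{\left(J \right)} = 4 \left(\left(-3\right) 4\right) = 4 \left(-12\right) = -48$)
$j{\left(T \right)} \left(A - 32\right) = - 48 \left(25 - 32\right) = \left(-48\right) \left(-7\right) = 336$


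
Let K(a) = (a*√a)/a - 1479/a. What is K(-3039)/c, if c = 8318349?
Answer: 493/8426487537 + I*√3039/8318349 ≈ 5.8506e-8 + 6.6272e-6*I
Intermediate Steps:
K(a) = √a - 1479/a (K(a) = a^(3/2)/a - 1479/a = √a - 1479/a)
K(-3039)/c = ((-1479 + (-3039)^(3/2))/(-3039))/8318349 = -(-1479 - 3039*I*√3039)/3039*(1/8318349) = (493/1013 + I*√3039)*(1/8318349) = 493/8426487537 + I*√3039/8318349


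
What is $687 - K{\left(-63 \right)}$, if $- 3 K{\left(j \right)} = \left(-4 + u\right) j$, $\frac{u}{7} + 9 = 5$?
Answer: $1359$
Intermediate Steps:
$u = -28$ ($u = -63 + 7 \cdot 5 = -63 + 35 = -28$)
$K{\left(j \right)} = \frac{32 j}{3}$ ($K{\left(j \right)} = - \frac{\left(-4 - 28\right) j}{3} = - \frac{\left(-32\right) j}{3} = \frac{32 j}{3}$)
$687 - K{\left(-63 \right)} = 687 - \frac{32}{3} \left(-63\right) = 687 - -672 = 687 + 672 = 1359$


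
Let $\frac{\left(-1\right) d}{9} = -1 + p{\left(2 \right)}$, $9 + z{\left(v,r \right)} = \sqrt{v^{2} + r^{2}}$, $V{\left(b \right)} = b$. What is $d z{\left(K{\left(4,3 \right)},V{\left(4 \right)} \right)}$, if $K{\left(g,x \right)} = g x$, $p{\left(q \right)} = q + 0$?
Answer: $81 - 36 \sqrt{10} \approx -32.842$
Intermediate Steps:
$p{\left(q \right)} = q$
$z{\left(v,r \right)} = -9 + \sqrt{r^{2} + v^{2}}$ ($z{\left(v,r \right)} = -9 + \sqrt{v^{2} + r^{2}} = -9 + \sqrt{r^{2} + v^{2}}$)
$d = -9$ ($d = - 9 \left(-1 + 2\right) = \left(-9\right) 1 = -9$)
$d z{\left(K{\left(4,3 \right)},V{\left(4 \right)} \right)} = - 9 \left(-9 + \sqrt{4^{2} + \left(4 \cdot 3\right)^{2}}\right) = - 9 \left(-9 + \sqrt{16 + 12^{2}}\right) = - 9 \left(-9 + \sqrt{16 + 144}\right) = - 9 \left(-9 + \sqrt{160}\right) = - 9 \left(-9 + 4 \sqrt{10}\right) = 81 - 36 \sqrt{10}$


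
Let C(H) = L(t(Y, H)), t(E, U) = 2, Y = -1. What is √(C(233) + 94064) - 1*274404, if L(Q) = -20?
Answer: -274404 + 2*√23511 ≈ -2.7410e+5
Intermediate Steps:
C(H) = -20
√(C(233) + 94064) - 1*274404 = √(-20 + 94064) - 1*274404 = √94044 - 274404 = 2*√23511 - 274404 = -274404 + 2*√23511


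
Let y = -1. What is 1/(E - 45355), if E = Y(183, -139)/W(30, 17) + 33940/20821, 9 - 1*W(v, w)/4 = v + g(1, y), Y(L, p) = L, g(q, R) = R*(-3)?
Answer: -666272/30218950561 ≈ -2.2048e-5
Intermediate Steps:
g(q, R) = -3*R
W(v, w) = 24 - 4*v (W(v, w) = 36 - 4*(v - 3*(-1)) = 36 - 4*(v + 3) = 36 - 4*(3 + v) = 36 + (-12 - 4*v) = 24 - 4*v)
E = -184001/666272 (E = 183/(24 - 4*30) + 33940/20821 = 183/(24 - 120) + 33940*(1/20821) = 183/(-96) + 33940/20821 = 183*(-1/96) + 33940/20821 = -61/32 + 33940/20821 = -184001/666272 ≈ -0.27617)
1/(E - 45355) = 1/(-184001/666272 - 45355) = 1/(-30218950561/666272) = -666272/30218950561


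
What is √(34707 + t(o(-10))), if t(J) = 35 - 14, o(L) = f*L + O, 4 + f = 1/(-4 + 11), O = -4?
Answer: 2*√8682 ≈ 186.35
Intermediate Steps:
f = -27/7 (f = -4 + 1/(-4 + 11) = -4 + 1/7 = -4 + ⅐ = -27/7 ≈ -3.8571)
o(L) = -4 - 27*L/7 (o(L) = -27*L/7 - 4 = -4 - 27*L/7)
t(J) = 21
√(34707 + t(o(-10))) = √(34707 + 21) = √34728 = 2*√8682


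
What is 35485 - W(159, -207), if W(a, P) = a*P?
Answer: 68398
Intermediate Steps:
W(a, P) = P*a
35485 - W(159, -207) = 35485 - (-207)*159 = 35485 - 1*(-32913) = 35485 + 32913 = 68398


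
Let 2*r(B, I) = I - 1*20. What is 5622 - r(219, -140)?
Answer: 5702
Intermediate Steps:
r(B, I) = -10 + I/2 (r(B, I) = (I - 1*20)/2 = (I - 20)/2 = (-20 + I)/2 = -10 + I/2)
5622 - r(219, -140) = 5622 - (-10 + (½)*(-140)) = 5622 - (-10 - 70) = 5622 - 1*(-80) = 5622 + 80 = 5702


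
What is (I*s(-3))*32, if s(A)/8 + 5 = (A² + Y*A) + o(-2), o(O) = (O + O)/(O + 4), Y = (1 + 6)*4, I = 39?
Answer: -818688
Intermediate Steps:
Y = 28 (Y = 7*4 = 28)
o(O) = 2*O/(4 + O) (o(O) = (2*O)/(4 + O) = 2*O/(4 + O))
s(A) = -56 + 8*A² + 224*A (s(A) = -40 + 8*((A² + 28*A) + 2*(-2)/(4 - 2)) = -40 + 8*((A² + 28*A) + 2*(-2)/2) = -40 + 8*((A² + 28*A) + 2*(-2)*(½)) = -40 + 8*((A² + 28*A) - 2) = -40 + 8*(-2 + A² + 28*A) = -40 + (-16 + 8*A² + 224*A) = -56 + 8*A² + 224*A)
(I*s(-3))*32 = (39*(-56 + 8*(-3)² + 224*(-3)))*32 = (39*(-56 + 8*9 - 672))*32 = (39*(-56 + 72 - 672))*32 = (39*(-656))*32 = -25584*32 = -818688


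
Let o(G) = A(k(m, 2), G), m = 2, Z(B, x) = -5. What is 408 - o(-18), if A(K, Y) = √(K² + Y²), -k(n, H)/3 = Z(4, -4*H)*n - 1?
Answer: 408 - 3*√157 ≈ 370.41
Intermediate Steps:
k(n, H) = 3 + 15*n (k(n, H) = -3*(-5*n - 1) = -3*(-1 - 5*n) = 3 + 15*n)
o(G) = √(1089 + G²) (o(G) = √((3 + 15*2)² + G²) = √((3 + 30)² + G²) = √(33² + G²) = √(1089 + G²))
408 - o(-18) = 408 - √(1089 + (-18)²) = 408 - √(1089 + 324) = 408 - √1413 = 408 - 3*√157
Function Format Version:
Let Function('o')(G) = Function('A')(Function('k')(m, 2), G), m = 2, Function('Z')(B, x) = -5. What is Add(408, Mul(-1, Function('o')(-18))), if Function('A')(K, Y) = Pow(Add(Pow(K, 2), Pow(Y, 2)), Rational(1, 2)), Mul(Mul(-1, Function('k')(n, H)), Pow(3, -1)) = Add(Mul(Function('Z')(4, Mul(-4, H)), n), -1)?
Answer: Add(408, Mul(-3, Pow(157, Rational(1, 2)))) ≈ 370.41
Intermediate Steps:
Function('k')(n, H) = Add(3, Mul(15, n)) (Function('k')(n, H) = Mul(-3, Add(Mul(-5, n), -1)) = Mul(-3, Add(-1, Mul(-5, n))) = Add(3, Mul(15, n)))
Function('o')(G) = Pow(Add(1089, Pow(G, 2)), Rational(1, 2)) (Function('o')(G) = Pow(Add(Pow(Add(3, Mul(15, 2)), 2), Pow(G, 2)), Rational(1, 2)) = Pow(Add(Pow(Add(3, 30), 2), Pow(G, 2)), Rational(1, 2)) = Pow(Add(Pow(33, 2), Pow(G, 2)), Rational(1, 2)) = Pow(Add(1089, Pow(G, 2)), Rational(1, 2)))
Add(408, Mul(-1, Function('o')(-18))) = Add(408, Mul(-1, Pow(Add(1089, Pow(-18, 2)), Rational(1, 2)))) = Add(408, Mul(-1, Pow(Add(1089, 324), Rational(1, 2)))) = Add(408, Mul(-1, Pow(1413, Rational(1, 2)))) = Add(408, Mul(-1, Mul(3, Pow(157, Rational(1, 2))))) = Add(408, Mul(-3, Pow(157, Rational(1, 2))))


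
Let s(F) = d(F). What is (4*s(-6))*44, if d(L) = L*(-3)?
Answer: 3168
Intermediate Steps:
d(L) = -3*L
s(F) = -3*F
(4*s(-6))*44 = (4*(-3*(-6)))*44 = (4*18)*44 = 72*44 = 3168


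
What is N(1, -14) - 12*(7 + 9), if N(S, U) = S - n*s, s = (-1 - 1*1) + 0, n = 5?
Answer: -181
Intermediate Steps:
s = -2 (s = (-1 - 1) + 0 = -2 + 0 = -2)
N(S, U) = 10 + S (N(S, U) = S - 5*(-2) = S - 1*(-10) = S + 10 = 10 + S)
N(1, -14) - 12*(7 + 9) = (10 + 1) - 12*(7 + 9) = 11 - 12*16 = 11 - 1*192 = 11 - 192 = -181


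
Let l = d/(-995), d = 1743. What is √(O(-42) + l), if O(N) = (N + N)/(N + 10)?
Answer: √13832490/3980 ≈ 0.93447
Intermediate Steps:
l = -1743/995 (l = 1743/(-995) = 1743*(-1/995) = -1743/995 ≈ -1.7518)
O(N) = 2*N/(10 + N) (O(N) = (2*N)/(10 + N) = 2*N/(10 + N))
√(O(-42) + l) = √(2*(-42)/(10 - 42) - 1743/995) = √(2*(-42)/(-32) - 1743/995) = √(2*(-42)*(-1/32) - 1743/995) = √(21/8 - 1743/995) = √(6951/7960) = √13832490/3980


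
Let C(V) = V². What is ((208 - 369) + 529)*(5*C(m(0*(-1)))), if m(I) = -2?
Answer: 7360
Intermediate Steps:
((208 - 369) + 529)*(5*C(m(0*(-1)))) = ((208 - 369) + 529)*(5*(-2)²) = (-161 + 529)*(5*4) = 368*20 = 7360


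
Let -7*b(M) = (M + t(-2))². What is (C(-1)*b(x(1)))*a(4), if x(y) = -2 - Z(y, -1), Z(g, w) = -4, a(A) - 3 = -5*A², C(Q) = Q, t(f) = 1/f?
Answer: -99/4 ≈ -24.750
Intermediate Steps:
a(A) = 3 - 5*A²
x(y) = 2 (x(y) = -2 - 1*(-4) = -2 + 4 = 2)
b(M) = -(-½ + M)²/7 (b(M) = -(M + 1/(-2))²/7 = -(M - ½)²/7 = -(-½ + M)²/7)
(C(-1)*b(x(1)))*a(4) = (-(-1)*(-1 + 2*2)²/28)*(3 - 5*4²) = (-(-1)*(-1 + 4)²/28)*(3 - 5*16) = (-(-1)*3²/28)*(3 - 80) = -(-1)*9/28*(-77) = -1*(-9/28)*(-77) = (9/28)*(-77) = -99/4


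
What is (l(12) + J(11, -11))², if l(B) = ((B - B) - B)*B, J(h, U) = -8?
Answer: 23104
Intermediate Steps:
l(B) = -B² (l(B) = (0 - B)*B = (-B)*B = -B²)
(l(12) + J(11, -11))² = (-1*12² - 8)² = (-1*144 - 8)² = (-144 - 8)² = (-152)² = 23104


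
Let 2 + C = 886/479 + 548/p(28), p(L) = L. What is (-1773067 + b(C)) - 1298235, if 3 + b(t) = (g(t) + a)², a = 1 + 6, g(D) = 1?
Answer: -3071241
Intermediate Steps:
a = 7
C = 65119/3353 (C = -2 + (886/479 + 548/28) = -2 + (886*(1/479) + 548*(1/28)) = -2 + (886/479 + 137/7) = -2 + 71825/3353 = 65119/3353 ≈ 19.421)
b(t) = 61 (b(t) = -3 + (1 + 7)² = -3 + 8² = -3 + 64 = 61)
(-1773067 + b(C)) - 1298235 = (-1773067 + 61) - 1298235 = -1773006 - 1298235 = -3071241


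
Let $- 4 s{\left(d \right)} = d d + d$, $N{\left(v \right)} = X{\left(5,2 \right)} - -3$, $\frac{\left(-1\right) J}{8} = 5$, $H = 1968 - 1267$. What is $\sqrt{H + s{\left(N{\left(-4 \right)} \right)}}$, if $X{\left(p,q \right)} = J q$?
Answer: $i \sqrt{762} \approx 27.604 i$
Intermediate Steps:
$H = 701$
$J = -40$ ($J = \left(-8\right) 5 = -40$)
$X{\left(p,q \right)} = - 40 q$
$N{\left(v \right)} = -77$ ($N{\left(v \right)} = \left(-40\right) 2 - -3 = -80 + 3 = -77$)
$s{\left(d \right)} = - \frac{d}{4} - \frac{d^{2}}{4}$ ($s{\left(d \right)} = - \frac{d d + d}{4} = - \frac{d^{2} + d}{4} = - \frac{d + d^{2}}{4} = - \frac{d}{4} - \frac{d^{2}}{4}$)
$\sqrt{H + s{\left(N{\left(-4 \right)} \right)}} = \sqrt{701 - - \frac{77 \left(1 - 77\right)}{4}} = \sqrt{701 - \left(- \frac{77}{4}\right) \left(-76\right)} = \sqrt{701 - 1463} = \sqrt{-762} = i \sqrt{762}$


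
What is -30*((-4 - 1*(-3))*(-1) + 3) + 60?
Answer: -60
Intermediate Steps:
-30*((-4 - 1*(-3))*(-1) + 3) + 60 = -30*((-4 + 3)*(-1) + 3) + 60 = -30*(-1*(-1) + 3) + 60 = -30*(1 + 3) + 60 = -30*4 + 60 = -120 + 60 = -60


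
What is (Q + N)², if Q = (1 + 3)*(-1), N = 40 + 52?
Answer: 7744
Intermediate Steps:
N = 92
Q = -4 (Q = 4*(-1) = -4)
(Q + N)² = (-4 + 92)² = 88² = 7744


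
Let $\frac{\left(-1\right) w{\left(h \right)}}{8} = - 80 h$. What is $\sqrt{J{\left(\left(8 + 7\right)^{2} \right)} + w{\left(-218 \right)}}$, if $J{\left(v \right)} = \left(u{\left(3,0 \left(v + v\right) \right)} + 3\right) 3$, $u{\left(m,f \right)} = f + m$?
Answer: $i \sqrt{139502} \approx 373.5 i$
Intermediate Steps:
$w{\left(h \right)} = 640 h$ ($w{\left(h \right)} = - 8 \left(- 80 h\right) = 640 h$)
$J{\left(v \right)} = 18$ ($J{\left(v \right)} = \left(\left(0 \left(v + v\right) + 3\right) + 3\right) 3 = \left(\left(0 \cdot 2 v + 3\right) + 3\right) 3 = \left(\left(0 + 3\right) + 3\right) 3 = \left(3 + 3\right) 3 = 6 \cdot 3 = 18$)
$\sqrt{J{\left(\left(8 + 7\right)^{2} \right)} + w{\left(-218 \right)}} = \sqrt{18 + 640 \left(-218\right)} = \sqrt{18 - 139520} = \sqrt{-139502} = i \sqrt{139502}$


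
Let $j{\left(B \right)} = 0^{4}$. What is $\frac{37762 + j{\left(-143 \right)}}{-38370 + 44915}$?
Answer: $\frac{37762}{6545} \approx 5.7696$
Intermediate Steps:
$j{\left(B \right)} = 0$
$\frac{37762 + j{\left(-143 \right)}}{-38370 + 44915} = \frac{37762 + 0}{-38370 + 44915} = \frac{37762}{6545}$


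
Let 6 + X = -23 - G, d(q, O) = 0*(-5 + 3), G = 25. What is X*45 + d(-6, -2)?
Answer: -2430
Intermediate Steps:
d(q, O) = 0 (d(q, O) = 0*(-2) = 0)
X = -54 (X = -6 + (-23 - 1*25) = -6 + (-23 - 25) = -6 - 48 = -54)
X*45 + d(-6, -2) = -54*45 + 0 = -2430 + 0 = -2430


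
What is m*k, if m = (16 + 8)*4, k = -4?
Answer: -384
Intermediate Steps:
m = 96 (m = 24*4 = 96)
m*k = 96*(-4) = -384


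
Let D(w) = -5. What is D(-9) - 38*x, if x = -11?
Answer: 413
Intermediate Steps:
D(-9) - 38*x = -5 - 38*(-11) = -5 + 418 = 413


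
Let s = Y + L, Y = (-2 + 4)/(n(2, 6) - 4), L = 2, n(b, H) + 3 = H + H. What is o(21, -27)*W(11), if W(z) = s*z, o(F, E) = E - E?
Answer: 0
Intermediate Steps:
n(b, H) = -3 + 2*H (n(b, H) = -3 + (H + H) = -3 + 2*H)
Y = 2/5 (Y = (-2 + 4)/((-3 + 2*6) - 4) = 2/((-3 + 12) - 4) = 2/(9 - 4) = 2/5 ≈ 0.40000)
s = 12/5 (s = 2/5 + 2 = 12/5 ≈ 2.4000)
o(F, E) = 0
W(z) = 12*z/5
o(21, -27)*W(11) = 0*((12/5)*11) = 0*(132/5) = 0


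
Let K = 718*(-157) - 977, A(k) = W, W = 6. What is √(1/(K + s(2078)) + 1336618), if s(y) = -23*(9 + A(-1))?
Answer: √3353649412586/1584 ≈ 1156.1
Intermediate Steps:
A(k) = 6
s(y) = -345 (s(y) = -23*(9 + 6) = -23*15 = -345)
K = -113703 (K = -112726 - 977 = -113703)
√(1/(K + s(2078)) + 1336618) = √(1/(-113703 - 345) + 1336618) = √(1/(-114048) + 1336618) = √(-1/114048 + 1336618) = √(152438609663/114048) = √3353649412586/1584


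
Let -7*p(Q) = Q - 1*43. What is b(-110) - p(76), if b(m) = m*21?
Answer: -16137/7 ≈ -2305.3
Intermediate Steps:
b(m) = 21*m
p(Q) = 43/7 - Q/7 (p(Q) = -(Q - 1*43)/7 = -(Q - 43)/7 = -(-43 + Q)/7 = 43/7 - Q/7)
b(-110) - p(76) = 21*(-110) - (43/7 - 1/7*76) = -2310 - (43/7 - 76/7) = -2310 - 1*(-33/7) = -2310 + 33/7 = -16137/7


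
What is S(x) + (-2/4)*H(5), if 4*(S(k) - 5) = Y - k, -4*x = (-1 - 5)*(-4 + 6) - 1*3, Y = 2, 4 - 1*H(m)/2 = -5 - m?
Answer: -151/16 ≈ -9.4375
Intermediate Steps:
H(m) = 18 + 2*m (H(m) = 8 - 2*(-5 - m) = 8 + (10 + 2*m) = 18 + 2*m)
x = 15/4 (x = -((-1 - 5)*(-4 + 6) - 1*3)/4 = -(-6*2 - 3)/4 = -(-12 - 3)/4 = -1/4*(-15) = 15/4 ≈ 3.7500)
S(k) = 11/2 - k/4 (S(k) = 5 + (2 - k)/4 = 5 + (1/2 - k/4) = 11/2 - k/4)
S(x) + (-2/4)*H(5) = (11/2 - 1/4*15/4) + (-2/4)*(18 + 2*5) = (11/2 - 15/16) + (-2*1/4)*(18 + 10) = 73/16 - 1/2*28 = 73/16 - 14 = -151/16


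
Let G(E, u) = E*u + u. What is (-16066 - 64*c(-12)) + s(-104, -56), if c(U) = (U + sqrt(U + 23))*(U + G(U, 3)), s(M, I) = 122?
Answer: -50504 + 2880*sqrt(11) ≈ -40952.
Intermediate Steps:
G(E, u) = u + E*u
c(U) = (3 + 4*U)*(U + sqrt(23 + U)) (c(U) = (U + sqrt(U + 23))*(U + 3*(1 + U)) = (U + sqrt(23 + U))*(U + (3 + 3*U)) = (U + sqrt(23 + U))*(3 + 4*U) = (3 + 4*U)*(U + sqrt(23 + U)))
(-16066 - 64*c(-12)) + s(-104, -56) = (-16066 - 64*(3*(-12) + 3*sqrt(23 - 12) + 4*(-12)**2 + 4*(-12)*sqrt(23 - 12))) + 122 = (-16066 - 64*(-36 + 3*sqrt(11) + 4*144 + 4*(-12)*sqrt(11))) + 122 = (-16066 - 64*(-36 + 3*sqrt(11) + 576 - 48*sqrt(11))) + 122 = (-16066 - 64*(540 - 45*sqrt(11))) + 122 = (-16066 + (-34560 + 2880*sqrt(11))) + 122 = (-50626 + 2880*sqrt(11)) + 122 = -50504 + 2880*sqrt(11)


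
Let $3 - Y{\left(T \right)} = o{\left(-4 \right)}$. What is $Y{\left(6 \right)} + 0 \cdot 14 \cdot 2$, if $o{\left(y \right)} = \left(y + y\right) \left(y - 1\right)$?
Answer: $-37$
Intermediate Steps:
$o{\left(y \right)} = 2 y \left(-1 + y\right)$
$Y{\left(T \right)} = -37$ ($Y{\left(T \right)} = 3 - 2 \left(-4\right) \left(-1 - 4\right) = 3 - 2 \left(-4\right) \left(-5\right) = 3 - 40 = -37$)
$Y{\left(6 \right)} + 0 \cdot 14 \cdot 2 = -37 + 0 \cdot 14 \cdot 2 = -37 + 0 \cdot 2 = -37 + 0 = -37$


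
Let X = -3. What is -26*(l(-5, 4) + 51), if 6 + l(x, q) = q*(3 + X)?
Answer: -1170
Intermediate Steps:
l(x, q) = -6 (l(x, q) = -6 + q*(3 - 3) = -6 + q*0 = -6 + 0 = -6)
-26*(l(-5, 4) + 51) = -26*(-6 + 51) = -26*45 = -1170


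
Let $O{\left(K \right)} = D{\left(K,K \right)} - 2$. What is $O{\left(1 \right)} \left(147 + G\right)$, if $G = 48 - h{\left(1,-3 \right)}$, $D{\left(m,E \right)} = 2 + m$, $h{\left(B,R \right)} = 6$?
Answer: $189$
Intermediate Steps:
$O{\left(K \right)} = K$ ($O{\left(K \right)} = \left(2 + K\right) - 2 = K$)
$G = 42$ ($G = 48 - 6 = 42$)
$O{\left(1 \right)} \left(147 + G\right) = 1 \left(147 + 42\right) = 1 \cdot 189 = 189$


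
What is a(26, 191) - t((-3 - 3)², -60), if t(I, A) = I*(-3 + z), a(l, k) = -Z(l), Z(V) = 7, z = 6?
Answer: -115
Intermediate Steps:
a(l, k) = -7 (a(l, k) = -1*7 = -7)
t(I, A) = 3*I (t(I, A) = I*(-3 + 6) = I*3 = 3*I)
a(26, 191) - t((-3 - 3)², -60) = -7 - 3*(-3 - 3)² = -7 - 3*(-6)² = -7 - 3*36 = -7 - 1*108 = -7 - 108 = -115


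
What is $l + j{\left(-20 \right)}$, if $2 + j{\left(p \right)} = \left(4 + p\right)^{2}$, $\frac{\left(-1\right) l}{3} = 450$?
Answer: $-1096$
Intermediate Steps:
$l = -1350$ ($l = \left(-3\right) 450 = -1350$)
$j{\left(p \right)} = -2 + \left(4 + p\right)^{2}$
$l + j{\left(-20 \right)} = -1350 - \left(2 - \left(4 - 20\right)^{2}\right) = -1350 - \left(2 - \left(-16\right)^{2}\right) = -1350 + \left(-2 + 256\right) = -1350 + 254 = -1096$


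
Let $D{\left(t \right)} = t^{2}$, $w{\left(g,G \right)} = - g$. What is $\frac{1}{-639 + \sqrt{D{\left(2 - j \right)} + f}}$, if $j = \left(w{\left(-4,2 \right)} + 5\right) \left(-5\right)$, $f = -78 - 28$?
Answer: $- \frac{213}{135406} - \frac{\sqrt{2103}}{406218} \approx -0.0016859$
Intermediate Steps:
$f = -106$
$j = -45$ ($j = \left(\left(-1\right) \left(-4\right) + 5\right) \left(-5\right) = \left(4 + 5\right) \left(-5\right) = 9 \left(-5\right) = -45$)
$\frac{1}{-639 + \sqrt{D{\left(2 - j \right)} + f}} = \frac{1}{-639 + \sqrt{\left(2 - -45\right)^{2} - 106}} = \frac{1}{-639 + \sqrt{\left(2 + 45\right)^{2} - 106}} = \frac{1}{-639 + \sqrt{47^{2} - 106}} = \frac{1}{-639 + \sqrt{2209 - 106}} = \frac{1}{-639 + \sqrt{2103}}$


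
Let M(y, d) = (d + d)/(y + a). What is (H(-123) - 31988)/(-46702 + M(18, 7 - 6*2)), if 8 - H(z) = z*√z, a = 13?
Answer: 247845/361943 - 3813*I*√123/1447772 ≈ 0.68476 - 0.029209*I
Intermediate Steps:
M(y, d) = 2*d/(13 + y) (M(y, d) = (d + d)/(y + 13) = (2*d)/(13 + y) = 2*d/(13 + y))
H(z) = 8 - z^(3/2) (H(z) = 8 - z*√z = 8 - z^(3/2))
(H(-123) - 31988)/(-46702 + M(18, 7 - 6*2)) = ((8 - (-123)^(3/2)) - 31988)/(-46702 + 2*(7 - 6*2)/(13 + 18)) = ((8 - (-123)*I*√123) - 31988)/(-46702 + 2*(7 - 12)/31) = ((8 + 123*I*√123) - 31988)/(-46702 + 2*(-5)*(1/31)) = (-31980 + 123*I*√123)/(-46702 - 10/31) = (-31980 + 123*I*√123)/(-1447772/31) = (-31980 + 123*I*√123)*(-31/1447772) = 247845/361943 - 3813*I*√123/1447772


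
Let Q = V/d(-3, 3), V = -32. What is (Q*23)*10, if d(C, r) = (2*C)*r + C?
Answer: 7360/21 ≈ 350.48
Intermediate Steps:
d(C, r) = C + 2*C*r (d(C, r) = 2*C*r + C = C + 2*C*r)
Q = 32/21 (Q = -32*(-1/(3*(1 + 2*3))) = -32*(-1/(3*(1 + 6))) = -32/((-3*7)) = -32/(-21) = -32*(-1/21) = 32/21 ≈ 1.5238)
(Q*23)*10 = ((32/21)*23)*10 = (736/21)*10 = 7360/21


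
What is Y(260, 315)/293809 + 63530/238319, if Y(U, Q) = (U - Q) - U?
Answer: 18590615285/70020267071 ≈ 0.26550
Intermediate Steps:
Y(U, Q) = -Q
Y(260, 315)/293809 + 63530/238319 = -1*315/293809 + 63530/238319 = -315*1/293809 + 63530*(1/238319) = -315/293809 + 63530/238319 = 18590615285/70020267071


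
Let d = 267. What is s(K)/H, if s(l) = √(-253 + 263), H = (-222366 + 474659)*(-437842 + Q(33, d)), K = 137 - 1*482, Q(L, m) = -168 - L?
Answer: -√10/110515182599 ≈ -2.8614e-11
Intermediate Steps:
K = -345 (K = 137 - 482 = -345)
H = -110515182599 (H = (-222366 + 474659)*(-437842 + (-168 - 1*33)) = 252293*(-437842 + (-168 - 33)) = 252293*(-437842 - 201) = 252293*(-438043) = -110515182599)
s(l) = √10
s(K)/H = √10/(-110515182599) = √10*(-1/110515182599) = -√10/110515182599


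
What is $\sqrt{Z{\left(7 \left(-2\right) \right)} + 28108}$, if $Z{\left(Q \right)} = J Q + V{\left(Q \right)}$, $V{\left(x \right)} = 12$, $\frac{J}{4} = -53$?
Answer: $4 \sqrt{1943} \approx 176.32$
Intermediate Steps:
$J = -212$ ($J = 4 \left(-53\right) = -212$)
$Z{\left(Q \right)} = 12 - 212 Q$ ($Z{\left(Q \right)} = - 212 Q + 12 = 12 - 212 Q$)
$\sqrt{Z{\left(7 \left(-2\right) \right)} + 28108} = \sqrt{\left(12 - 212 \cdot 7 \left(-2\right)\right) + 28108} = \sqrt{\left(12 - -2968\right) + 28108} = \sqrt{\left(12 + 2968\right) + 28108} = \sqrt{2980 + 28108} = \sqrt{31088} = 4 \sqrt{1943}$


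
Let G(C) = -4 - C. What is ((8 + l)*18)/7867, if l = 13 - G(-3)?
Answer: 396/7867 ≈ 0.050337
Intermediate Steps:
l = 14 (l = 13 - (-4 - 1*(-3)) = 13 - (-4 + 3) = 13 - 1*(-1) = 13 + 1 = 14)
((8 + l)*18)/7867 = ((8 + 14)*18)/7867 = (22*18)*(1/7867) = 396*(1/7867) = 396/7867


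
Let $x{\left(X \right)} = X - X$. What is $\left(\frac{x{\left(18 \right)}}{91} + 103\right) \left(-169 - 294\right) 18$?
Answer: $-858402$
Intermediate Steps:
$x{\left(X \right)} = 0$
$\left(\frac{x{\left(18 \right)}}{91} + 103\right) \left(-169 - 294\right) 18 = \left(\frac{0}{91} + 103\right) \left(-169 - 294\right) 18 = \left(0 \cdot \frac{1}{91} + 103\right) \left(-463\right) 18 = \left(0 + 103\right) \left(-463\right) 18 = 103 \left(-463\right) 18 = \left(-47689\right) 18 = -858402$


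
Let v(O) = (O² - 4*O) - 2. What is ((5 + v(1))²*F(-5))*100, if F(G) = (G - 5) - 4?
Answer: 0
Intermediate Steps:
F(G) = -9 + G (F(G) = (-5 + G) - 4 = -9 + G)
v(O) = -2 + O² - 4*O
((5 + v(1))²*F(-5))*100 = ((5 + (-2 + 1² - 4*1))²*(-9 - 5))*100 = ((5 + (-2 + 1 - 4))²*(-14))*100 = ((5 - 5)²*(-14))*100 = (0²*(-14))*100 = (0*(-14))*100 = 0*100 = 0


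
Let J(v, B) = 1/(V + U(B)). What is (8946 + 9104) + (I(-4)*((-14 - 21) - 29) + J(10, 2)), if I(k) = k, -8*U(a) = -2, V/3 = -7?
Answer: 1519394/83 ≈ 18306.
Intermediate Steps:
V = -21 (V = 3*(-7) = -21)
U(a) = ¼ (U(a) = -⅛*(-2) = ¼)
J(v, B) = -4/83 (J(v, B) = 1/(-21 + ¼) = 1/(-83/4) = -4/83)
(8946 + 9104) + (I(-4)*((-14 - 21) - 29) + J(10, 2)) = (8946 + 9104) + (-4*((-14 - 21) - 29) - 4/83) = 18050 + (-4*(-35 - 29) - 4/83) = 18050 + (-4*(-64) - 4/83) = 18050 + (256 - 4/83) = 18050 + 21244/83 = 1519394/83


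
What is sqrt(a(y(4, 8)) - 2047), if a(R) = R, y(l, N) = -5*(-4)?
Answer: I*sqrt(2027) ≈ 45.022*I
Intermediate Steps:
y(l, N) = 20
sqrt(a(y(4, 8)) - 2047) = sqrt(20 - 2047) = sqrt(-2027) = I*sqrt(2027)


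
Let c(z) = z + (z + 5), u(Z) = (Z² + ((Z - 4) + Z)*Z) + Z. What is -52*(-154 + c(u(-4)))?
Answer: 1508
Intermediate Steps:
u(Z) = Z + Z² + Z*(-4 + 2*Z) (u(Z) = (Z² + ((-4 + Z) + Z)*Z) + Z = (Z² + (-4 + 2*Z)*Z) + Z = (Z² + Z*(-4 + 2*Z)) + Z = Z + Z² + Z*(-4 + 2*Z))
c(z) = 5 + 2*z (c(z) = z + (5 + z) = 5 + 2*z)
-52*(-154 + c(u(-4))) = -52*(-154 + (5 + 2*(3*(-4)*(-1 - 4)))) = -52*(-154 + (5 + 2*(3*(-4)*(-5)))) = -52*(-154 + (5 + 2*60)) = -52*(-154 + (5 + 120)) = -52*(-154 + 125) = -52*(-29) = 1508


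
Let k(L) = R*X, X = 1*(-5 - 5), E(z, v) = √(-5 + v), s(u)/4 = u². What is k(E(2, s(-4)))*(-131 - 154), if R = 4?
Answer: 11400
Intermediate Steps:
s(u) = 4*u²
X = -10 (X = 1*(-10) = -10)
k(L) = -40 (k(L) = 4*(-10) = -40)
k(E(2, s(-4)))*(-131 - 154) = -40*(-131 - 154) = -40*(-285) = 11400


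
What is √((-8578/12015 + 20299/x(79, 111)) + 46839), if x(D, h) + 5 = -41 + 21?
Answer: √738263420646/4005 ≈ 214.54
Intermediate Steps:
x(D, h) = -25 (x(D, h) = -5 + (-41 + 21) = -5 - 20 = -25)
√((-8578/12015 + 20299/x(79, 111)) + 46839) = √((-8578/12015 + 20299/(-25)) + 46839) = √((-8578*1/12015 + 20299*(-1/25)) + 46839) = √((-8578/12015 - 20299/25) + 46839) = √(-48821387/60075 + 46839) = √(2765031538/60075) = √738263420646/4005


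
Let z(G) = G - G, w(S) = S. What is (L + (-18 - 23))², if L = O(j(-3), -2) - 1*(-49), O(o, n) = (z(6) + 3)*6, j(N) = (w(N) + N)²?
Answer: 676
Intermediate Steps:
z(G) = 0
j(N) = 4*N² (j(N) = (N + N)² = (2*N)² = 4*N²)
O(o, n) = 18 (O(o, n) = (0 + 3)*6 = 3*6 = 18)
L = 67 (L = 18 - 1*(-49) = 18 + 49 = 67)
(L + (-18 - 23))² = (67 + (-18 - 23))² = (67 - 41)² = 26² = 676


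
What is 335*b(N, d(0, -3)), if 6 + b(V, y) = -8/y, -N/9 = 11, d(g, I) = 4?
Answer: -2680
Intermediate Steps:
N = -99 (N = -9*11 = -99)
b(V, y) = -6 - 8/y
335*b(N, d(0, -3)) = 335*(-6 - 8/4) = 335*(-6 - 8*1/4) = 335*(-6 - 2) = 335*(-8) = -2680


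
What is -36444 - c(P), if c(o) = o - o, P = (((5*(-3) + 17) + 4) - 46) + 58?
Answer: -36444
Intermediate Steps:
P = 18 (P = (((-15 + 17) + 4) - 46) + 58 = ((2 + 4) - 46) + 58 = (6 - 46) + 58 = -40 + 58 = 18)
c(o) = 0
-36444 - c(P) = -36444 - 1*0 = -36444 + 0 = -36444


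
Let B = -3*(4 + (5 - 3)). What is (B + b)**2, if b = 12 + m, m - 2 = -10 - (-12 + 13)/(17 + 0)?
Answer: 57121/289 ≈ 197.65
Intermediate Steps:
m = -137/17 (m = 2 + (-10 - (-12 + 13)/(17 + 0)) = 2 + (-10 - 1/17) = 2 - 171/17 = -137/17 ≈ -8.0588)
B = -18 (B = -3*(4 + 2) = -3*6 = -18)
b = 67/17 (b = 12 - 137/17 = 67/17 ≈ 3.9412)
(B + b)**2 = (-18 + 67/17)**2 = (-239/17)**2 = 57121/289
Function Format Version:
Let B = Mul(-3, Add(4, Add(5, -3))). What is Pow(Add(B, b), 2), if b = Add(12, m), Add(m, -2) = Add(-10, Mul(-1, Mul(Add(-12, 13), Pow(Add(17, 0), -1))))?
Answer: Rational(57121, 289) ≈ 197.65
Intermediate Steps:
m = Rational(-137, 17) (m = Add(2, Add(-10, Mul(-1, Mul(Add(-12, 13), Pow(Add(17, 0), -1))))) = Add(2, Add(-10, Mul(-1, Mul(1, Pow(17, -1))))) = Add(2, Add(-10, Mul(-1, Mul(1, Rational(1, 17))))) = Add(2, Add(-10, Mul(-1, Rational(1, 17)))) = Add(2, Add(-10, Rational(-1, 17))) = Add(2, Rational(-171, 17)) = Rational(-137, 17) ≈ -8.0588)
B = -18 (B = Mul(-3, Add(4, 2)) = Mul(-3, 6) = -18)
b = Rational(67, 17) (b = Add(12, Rational(-137, 17)) = Rational(67, 17) ≈ 3.9412)
Pow(Add(B, b), 2) = Pow(Add(-18, Rational(67, 17)), 2) = Pow(Rational(-239, 17), 2) = Rational(57121, 289)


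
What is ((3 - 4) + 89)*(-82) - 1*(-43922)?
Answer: 36706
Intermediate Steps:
((3 - 4) + 89)*(-82) - 1*(-43922) = (-1 + 89)*(-82) + 43922 = 88*(-82) + 43922 = -7216 + 43922 = 36706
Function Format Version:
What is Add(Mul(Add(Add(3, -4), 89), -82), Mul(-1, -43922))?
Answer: 36706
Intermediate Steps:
Add(Mul(Add(Add(3, -4), 89), -82), Mul(-1, -43922)) = Add(Mul(Add(-1, 89), -82), 43922) = Add(Mul(88, -82), 43922) = Add(-7216, 43922) = 36706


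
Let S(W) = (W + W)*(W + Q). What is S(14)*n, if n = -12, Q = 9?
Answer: -7728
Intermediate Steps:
S(W) = 2*W*(9 + W) (S(W) = (W + W)*(W + 9) = (2*W)*(9 + W) = 2*W*(9 + W))
S(14)*n = (2*14*(9 + 14))*(-12) = (2*14*23)*(-12) = 644*(-12) = -7728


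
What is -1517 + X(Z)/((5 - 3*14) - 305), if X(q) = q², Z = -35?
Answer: -520039/342 ≈ -1520.6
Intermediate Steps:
-1517 + X(Z)/((5 - 3*14) - 305) = -1517 + (-35)²/((5 - 3*14) - 305) = -1517 + 1225/((5 - 42) - 305) = -1517 + 1225/(-37 - 305) = -1517 + 1225/(-342) = -1517 + 1225*(-1/342) = -1517 - 1225/342 = -520039/342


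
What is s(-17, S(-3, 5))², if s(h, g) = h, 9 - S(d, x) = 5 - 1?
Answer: 289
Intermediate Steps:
S(d, x) = 5 (S(d, x) = 9 - (5 - 1) = 9 - 1*4 = 9 - 4 = 5)
s(-17, S(-3, 5))² = (-17)² = 289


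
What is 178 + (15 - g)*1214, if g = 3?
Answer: 14746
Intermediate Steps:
178 + (15 - g)*1214 = 178 + (15 - 1*3)*1214 = 178 + (15 - 3)*1214 = 178 + 12*1214 = 178 + 14568 = 14746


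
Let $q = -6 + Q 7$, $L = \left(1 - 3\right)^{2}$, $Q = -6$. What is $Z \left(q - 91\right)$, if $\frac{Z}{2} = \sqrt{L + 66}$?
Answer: $- 278 \sqrt{70} \approx -2325.9$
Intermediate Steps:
$L = 4$ ($L = \left(-2\right)^{2} = 4$)
$Z = 2 \sqrt{70}$ ($Z = 2 \sqrt{4 + 66} = 2 \sqrt{70} \approx 16.733$)
$q = -48$ ($q = -6 - 42 = -48$)
$Z \left(q - 91\right) = 2 \sqrt{70} \left(-48 - 91\right) = 2 \sqrt{70} \left(-139\right) = - 278 \sqrt{70}$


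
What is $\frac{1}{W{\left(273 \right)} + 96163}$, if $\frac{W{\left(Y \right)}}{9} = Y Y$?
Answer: $\frac{1}{766924} \approx 1.3039 \cdot 10^{-6}$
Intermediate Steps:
$W{\left(Y \right)} = 9 Y^{2}$ ($W{\left(Y \right)} = 9 Y Y = 9 Y^{2}$)
$\frac{1}{W{\left(273 \right)} + 96163} = \frac{1}{9 \cdot 273^{2} + 96163} = \frac{1}{9 \cdot 74529 + 96163} = \frac{1}{670761 + 96163} = \frac{1}{766924}$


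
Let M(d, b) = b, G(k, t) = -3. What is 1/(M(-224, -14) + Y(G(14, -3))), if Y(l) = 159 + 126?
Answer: 1/271 ≈ 0.0036900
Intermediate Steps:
Y(l) = 285
1/(M(-224, -14) + Y(G(14, -3))) = 1/(-14 + 285) = 1/271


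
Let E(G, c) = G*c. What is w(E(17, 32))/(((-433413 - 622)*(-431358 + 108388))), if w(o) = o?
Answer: 272/70090141975 ≈ 3.8807e-9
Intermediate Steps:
w(E(17, 32))/(((-433413 - 622)*(-431358 + 108388))) = (17*32)/(((-433413 - 622)*(-431358 + 108388))) = 544/((-434035*(-322970))) = 544/140180283950 = 544*(1/140180283950) = 272/70090141975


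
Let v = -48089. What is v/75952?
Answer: -48089/75952 ≈ -0.63315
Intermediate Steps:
v/75952 = -48089/75952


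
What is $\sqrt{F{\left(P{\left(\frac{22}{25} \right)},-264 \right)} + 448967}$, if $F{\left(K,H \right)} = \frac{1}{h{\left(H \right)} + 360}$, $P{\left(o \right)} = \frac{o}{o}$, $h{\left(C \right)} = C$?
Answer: $\frac{\sqrt{258604998}}{24} \approx 670.05$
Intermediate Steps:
$P{\left(o \right)} = 1$
$F{\left(K,H \right)} = \frac{1}{360 + H}$ ($F{\left(K,H \right)} = \frac{1}{H + 360} = \frac{1}{360 + H}$)
$\sqrt{F{\left(P{\left(\frac{22}{25} \right)},-264 \right)} + 448967} = \sqrt{\frac{1}{360 - 264} + 448967} = \sqrt{\frac{1}{96} + 448967} = \sqrt{\frac{43100833}{96}} = \frac{\sqrt{258604998}}{24}$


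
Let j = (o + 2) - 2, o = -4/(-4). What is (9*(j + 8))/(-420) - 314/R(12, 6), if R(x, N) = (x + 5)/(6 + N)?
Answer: -527979/2380 ≈ -221.84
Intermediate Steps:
o = 1 (o = -4*(-1/4) = 1)
R(x, N) = (5 + x)/(6 + N)
j = 1 (j = (1 + 2) - 2 = 3 - 2 = 1)
(9*(j + 8))/(-420) - 314/R(12, 6) = (9*(1 + 8))/(-420) - 314*(6 + 6)/(5 + 12) = (9*9)*(-1/420) - 314/(17/12) = 81*(-1/420) - 314/((1/12)*17) = -27/140 - 314/17/12 = -27/140 - 314*12/17 = -27/140 - 3768/17 = -527979/2380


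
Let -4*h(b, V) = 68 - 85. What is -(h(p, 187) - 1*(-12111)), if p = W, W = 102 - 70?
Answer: -48461/4 ≈ -12115.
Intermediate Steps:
W = 32
p = 32
h(b, V) = 17/4 (h(b, V) = -(68 - 85)/4 = -1/4*(-17) = 17/4)
-(h(p, 187) - 1*(-12111)) = -(17/4 - 1*(-12111)) = -(17/4 + 12111) = -1*48461/4 = -48461/4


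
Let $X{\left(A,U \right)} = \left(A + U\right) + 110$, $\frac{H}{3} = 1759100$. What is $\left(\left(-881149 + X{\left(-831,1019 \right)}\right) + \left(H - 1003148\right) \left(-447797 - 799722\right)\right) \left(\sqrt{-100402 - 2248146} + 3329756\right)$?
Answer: $-17754547714273693684 - 10664173419478 i \sqrt{587137} \approx -1.7755 \cdot 10^{19} - 8.1714 \cdot 10^{15} i$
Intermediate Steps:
$H = 5277300$ ($H = 3 \cdot 1759100 = 5277300$)
$X{\left(A,U \right)} = 110 + A + U$
$\left(\left(-881149 + X{\left(-831,1019 \right)}\right) + \left(H - 1003148\right) \left(-447797 - 799722\right)\right) \left(\sqrt{-100402 - 2248146} + 3329756\right) = \left(\left(-881149 + \left(110 - 831 + 1019\right)\right) + \left(5277300 - 1003148\right) \left(-447797 - 799722\right)\right) \left(\sqrt{-100402 - 2248146} + 3329756\right) = \left(\left(-881149 + 298\right) + 4274152 \left(-447797 - 799722\right)\right) \left(\sqrt{-2348548} + 3329756\right) = \left(-880851 + 4274152 \left(-1247519\right)\right) \left(2 i \sqrt{587137} + 3329756\right) = \left(-880851 - 5332085828888\right) \left(3329756 + 2 i \sqrt{587137}\right) = - 5332086709739 \left(3329756 + 2 i \sqrt{587137}\right) = -17754547714273693684 - 10664173419478 i \sqrt{587137}$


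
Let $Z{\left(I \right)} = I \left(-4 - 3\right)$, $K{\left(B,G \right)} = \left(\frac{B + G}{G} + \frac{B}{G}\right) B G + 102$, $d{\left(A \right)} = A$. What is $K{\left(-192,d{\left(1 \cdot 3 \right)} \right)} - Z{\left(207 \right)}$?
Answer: $74703$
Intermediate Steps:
$K{\left(B,G \right)} = 102 + B G \left(\frac{B}{G} + \frac{B + G}{G}\right)$ ($K{\left(B,G \right)} = \left(\frac{B + G}{G} + \frac{B}{G}\right) B G + 102 = \left(\frac{B}{G} + \frac{B + G}{G}\right) B G + 102 = B \left(\frac{B}{G} + \frac{B + G}{G}\right) G + 102 = B G \left(\frac{B}{G} + \frac{B + G}{G}\right) + 102 = 102 + B G \left(\frac{B}{G} + \frac{B + G}{G}\right)$)
$Z{\left(I \right)} = - 7 I$ ($Z{\left(I \right)} = I \left(-7\right) = - 7 I$)
$K{\left(-192,d{\left(1 \cdot 3 \right)} \right)} - Z{\left(207 \right)} = \left(102 + 2 \left(-192\right)^{2} - 192 \cdot 1 \cdot 3\right) - \left(-7\right) 207 = \left(102 + 2 \cdot 36864 - 576\right) - -1449 = \left(102 + 73728 - 576\right) + 1449 = 73254 + 1449 = 74703$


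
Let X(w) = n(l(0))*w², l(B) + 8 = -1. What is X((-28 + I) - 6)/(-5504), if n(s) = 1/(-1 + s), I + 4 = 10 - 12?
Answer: 5/172 ≈ 0.029070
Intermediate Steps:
I = -6 (I = -4 + (10 - 12) = -4 - 2 = -6)
l(B) = -9 (l(B) = -8 - 1 = -9)
X(w) = -w²/10 (X(w) = w²/(-1 - 9) = w²/(-10) = -w²/10)
X((-28 + I) - 6)/(-5504) = -((-28 - 6) - 6)²/10/(-5504) = -(-34 - 6)²/10*(-1/5504) = -⅒*(-40)²*(-1/5504) = -⅒*1600*(-1/5504) = -160*(-1/5504) = 5/172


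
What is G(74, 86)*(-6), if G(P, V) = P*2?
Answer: -888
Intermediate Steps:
G(P, V) = 2*P
G(74, 86)*(-6) = (2*74)*(-6) = 148*(-6) = -888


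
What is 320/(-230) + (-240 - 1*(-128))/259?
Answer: -1552/851 ≈ -1.8237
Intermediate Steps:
320/(-230) + (-240 - 1*(-128))/259 = 320*(-1/230) + (-240 + 128)*(1/259) = -32/23 - 112*1/259 = -32/23 - 16/37 = -1552/851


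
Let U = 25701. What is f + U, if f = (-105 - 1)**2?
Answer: 36937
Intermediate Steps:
f = 11236 (f = (-106)**2 = 11236)
f + U = 11236 + 25701 = 36937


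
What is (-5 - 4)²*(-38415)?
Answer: -3111615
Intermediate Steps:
(-5 - 4)²*(-38415) = (-9)²*(-38415) = 81*(-38415) = -3111615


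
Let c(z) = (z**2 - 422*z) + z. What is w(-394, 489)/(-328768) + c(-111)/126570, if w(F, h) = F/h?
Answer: 791141279107/1695695754720 ≈ 0.46656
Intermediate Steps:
c(z) = z**2 - 421*z
w(-394, 489)/(-328768) + c(-111)/126570 = -394/489/(-328768) - 111*(-421 - 111)/126570 = -394*1/489*(-1/328768) - 111*(-532)*(1/126570) = -394/489*(-1/328768) + 59052*(1/126570) = 197/80383776 + 9842/21095 = 791141279107/1695695754720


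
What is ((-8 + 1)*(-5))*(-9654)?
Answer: -337890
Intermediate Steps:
((-8 + 1)*(-5))*(-9654) = -7*(-5)*(-9654) = 35*(-9654) = -337890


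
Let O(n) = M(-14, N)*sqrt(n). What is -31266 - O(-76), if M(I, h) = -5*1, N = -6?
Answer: -31266 + 10*I*sqrt(19) ≈ -31266.0 + 43.589*I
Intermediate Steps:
M(I, h) = -5
O(n) = -5*sqrt(n)
-31266 - O(-76) = -31266 - (-5)*sqrt(-76) = -31266 - (-5)*2*I*sqrt(19) = -31266 - (-10)*I*sqrt(19) = -31266 + 10*I*sqrt(19)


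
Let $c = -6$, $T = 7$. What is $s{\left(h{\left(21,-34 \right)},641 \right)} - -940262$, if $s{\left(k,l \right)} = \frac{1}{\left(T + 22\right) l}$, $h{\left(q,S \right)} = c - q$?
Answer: $\frac{17478530319}{18589} \approx 9.4026 \cdot 10^{5}$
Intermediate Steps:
$h{\left(q,S \right)} = -6 - q$
$s{\left(k,l \right)} = \frac{1}{29 l}$ ($s{\left(k,l \right)} = \frac{1}{\left(7 + 22\right) l} = \frac{1}{29 l}$)
$s{\left(h{\left(21,-34 \right)},641 \right)} - -940262 = \frac{1}{29 \cdot 641} - -940262 = \frac{1}{29} \cdot \frac{1}{641} + 940262 = \frac{1}{18589} + 940262 = \frac{17478530319}{18589}$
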